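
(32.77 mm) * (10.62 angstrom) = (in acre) 8.6e-15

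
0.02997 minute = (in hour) 0.0004995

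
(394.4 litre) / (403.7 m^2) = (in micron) 977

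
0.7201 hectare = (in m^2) 7201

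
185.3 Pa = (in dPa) 1853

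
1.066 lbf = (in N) 4.742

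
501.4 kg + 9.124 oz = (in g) 5.017e+05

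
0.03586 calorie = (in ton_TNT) 3.586e-11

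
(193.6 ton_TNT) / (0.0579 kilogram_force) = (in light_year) 0.0001508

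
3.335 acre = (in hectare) 1.35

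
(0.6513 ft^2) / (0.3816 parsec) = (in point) 1.457e-14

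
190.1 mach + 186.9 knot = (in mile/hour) 1.45e+05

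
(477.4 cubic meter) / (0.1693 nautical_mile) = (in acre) 0.0003762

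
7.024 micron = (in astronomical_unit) 4.695e-17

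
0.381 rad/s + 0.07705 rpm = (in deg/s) 22.29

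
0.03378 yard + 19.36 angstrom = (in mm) 30.89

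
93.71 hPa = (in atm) 0.09248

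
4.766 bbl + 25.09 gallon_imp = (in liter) 871.8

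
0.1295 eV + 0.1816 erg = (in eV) 1.133e+11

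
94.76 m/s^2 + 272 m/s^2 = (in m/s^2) 366.8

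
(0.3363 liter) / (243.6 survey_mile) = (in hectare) 8.578e-14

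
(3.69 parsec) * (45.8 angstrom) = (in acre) 1.289e+05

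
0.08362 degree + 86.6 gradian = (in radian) 1.362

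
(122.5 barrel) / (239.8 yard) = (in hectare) 8.882e-06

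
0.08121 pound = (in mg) 3.684e+04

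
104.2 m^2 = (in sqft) 1122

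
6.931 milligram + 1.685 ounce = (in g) 47.78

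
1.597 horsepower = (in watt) 1191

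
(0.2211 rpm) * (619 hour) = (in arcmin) 1.774e+08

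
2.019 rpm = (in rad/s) 0.2114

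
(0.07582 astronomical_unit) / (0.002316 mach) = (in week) 2.378e+04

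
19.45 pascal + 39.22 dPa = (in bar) 0.0002337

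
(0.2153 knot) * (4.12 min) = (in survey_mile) 0.01701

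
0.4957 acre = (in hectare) 0.2006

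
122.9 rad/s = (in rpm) 1174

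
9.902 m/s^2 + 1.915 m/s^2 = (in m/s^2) 11.82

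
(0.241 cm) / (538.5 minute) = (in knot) 1.45e-07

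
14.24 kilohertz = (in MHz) 0.01424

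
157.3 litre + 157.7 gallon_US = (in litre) 754.3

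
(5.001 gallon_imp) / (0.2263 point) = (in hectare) 0.02848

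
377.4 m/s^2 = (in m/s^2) 377.4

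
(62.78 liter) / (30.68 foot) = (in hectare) 6.714e-07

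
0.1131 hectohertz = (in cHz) 1131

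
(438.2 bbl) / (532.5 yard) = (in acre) 3.536e-05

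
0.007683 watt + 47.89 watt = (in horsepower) 0.06423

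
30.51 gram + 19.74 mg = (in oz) 1.077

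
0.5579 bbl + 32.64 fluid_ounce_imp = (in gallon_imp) 19.72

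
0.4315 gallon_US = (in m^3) 0.001633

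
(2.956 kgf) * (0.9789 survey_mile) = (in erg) 4.567e+11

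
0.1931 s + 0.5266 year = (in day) 192.2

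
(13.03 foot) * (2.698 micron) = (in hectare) 1.072e-09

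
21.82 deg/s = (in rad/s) 0.3808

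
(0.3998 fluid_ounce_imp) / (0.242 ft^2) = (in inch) 0.01989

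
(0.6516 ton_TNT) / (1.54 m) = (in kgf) 1.805e+08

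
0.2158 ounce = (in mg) 6118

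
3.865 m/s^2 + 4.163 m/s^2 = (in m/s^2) 8.028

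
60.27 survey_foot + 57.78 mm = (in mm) 1.843e+04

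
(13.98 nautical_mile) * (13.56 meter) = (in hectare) 35.11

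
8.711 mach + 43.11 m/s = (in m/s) 3009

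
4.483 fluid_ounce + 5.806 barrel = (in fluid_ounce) 3.122e+04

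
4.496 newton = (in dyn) 4.496e+05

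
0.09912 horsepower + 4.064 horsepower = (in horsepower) 4.163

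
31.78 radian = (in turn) 5.058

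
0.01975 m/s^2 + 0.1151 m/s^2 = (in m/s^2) 0.1348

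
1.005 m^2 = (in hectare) 0.0001005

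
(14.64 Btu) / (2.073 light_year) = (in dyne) 7.876e-08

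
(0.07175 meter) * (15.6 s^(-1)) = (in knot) 2.176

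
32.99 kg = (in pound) 72.73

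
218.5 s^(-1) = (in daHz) 21.85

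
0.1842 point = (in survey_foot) 0.0002132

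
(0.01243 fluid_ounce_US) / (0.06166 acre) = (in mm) 1.473e-06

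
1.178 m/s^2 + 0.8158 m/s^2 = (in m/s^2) 1.994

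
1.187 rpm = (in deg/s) 7.122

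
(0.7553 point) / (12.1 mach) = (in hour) 1.796e-11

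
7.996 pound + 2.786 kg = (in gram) 6413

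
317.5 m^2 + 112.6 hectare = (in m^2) 1.126e+06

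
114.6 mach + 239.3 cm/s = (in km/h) 1.405e+05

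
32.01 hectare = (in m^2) 3.201e+05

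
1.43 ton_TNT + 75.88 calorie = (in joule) 5.983e+09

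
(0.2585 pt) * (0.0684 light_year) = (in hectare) 5.901e+06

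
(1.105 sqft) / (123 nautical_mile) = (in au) 3.012e-18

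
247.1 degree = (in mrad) 4313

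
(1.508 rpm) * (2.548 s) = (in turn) 0.06404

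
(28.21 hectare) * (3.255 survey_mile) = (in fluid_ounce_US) 4.997e+13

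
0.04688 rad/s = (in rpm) 0.4477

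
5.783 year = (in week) 301.5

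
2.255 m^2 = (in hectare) 0.0002255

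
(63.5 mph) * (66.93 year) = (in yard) 6.553e+10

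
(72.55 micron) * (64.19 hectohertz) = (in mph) 1.042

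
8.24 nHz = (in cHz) 8.24e-07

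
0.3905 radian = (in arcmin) 1342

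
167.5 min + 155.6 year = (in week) 8113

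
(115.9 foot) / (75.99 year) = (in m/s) 1.474e-08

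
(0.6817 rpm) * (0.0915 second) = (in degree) 0.3743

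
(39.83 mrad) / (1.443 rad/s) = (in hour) 7.667e-06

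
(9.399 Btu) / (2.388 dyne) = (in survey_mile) 2.58e+05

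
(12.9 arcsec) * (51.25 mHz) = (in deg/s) 0.0001836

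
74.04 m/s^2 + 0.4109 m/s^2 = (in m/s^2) 74.45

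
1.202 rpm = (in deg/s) 7.212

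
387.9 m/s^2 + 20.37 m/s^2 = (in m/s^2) 408.3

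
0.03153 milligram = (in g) 3.153e-05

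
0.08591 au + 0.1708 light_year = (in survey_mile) 1.004e+12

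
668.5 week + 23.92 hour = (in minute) 6.74e+06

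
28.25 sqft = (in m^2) 2.625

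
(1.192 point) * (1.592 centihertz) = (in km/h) 2.41e-05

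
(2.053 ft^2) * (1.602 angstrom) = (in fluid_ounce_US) 1.033e-06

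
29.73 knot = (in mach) 0.04492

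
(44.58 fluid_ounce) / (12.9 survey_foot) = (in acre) 8.286e-08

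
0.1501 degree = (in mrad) 2.62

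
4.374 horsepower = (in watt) 3262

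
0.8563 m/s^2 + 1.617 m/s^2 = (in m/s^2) 2.473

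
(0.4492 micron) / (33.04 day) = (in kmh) 5.665e-13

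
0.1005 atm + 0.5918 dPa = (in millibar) 101.8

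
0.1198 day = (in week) 0.01711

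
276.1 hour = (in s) 9.94e+05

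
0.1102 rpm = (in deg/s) 0.6612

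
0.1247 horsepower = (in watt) 92.99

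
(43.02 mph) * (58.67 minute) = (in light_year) 7.156e-12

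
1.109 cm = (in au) 7.413e-14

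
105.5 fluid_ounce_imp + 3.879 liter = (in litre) 6.877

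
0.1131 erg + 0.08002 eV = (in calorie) 2.703e-09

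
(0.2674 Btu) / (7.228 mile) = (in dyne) 2425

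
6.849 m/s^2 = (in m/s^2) 6.849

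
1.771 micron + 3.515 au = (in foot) 1.725e+12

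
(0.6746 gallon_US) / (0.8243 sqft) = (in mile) 2.072e-05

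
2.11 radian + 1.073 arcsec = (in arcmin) 7254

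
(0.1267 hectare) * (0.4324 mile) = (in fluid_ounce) 2.981e+10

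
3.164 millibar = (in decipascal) 3164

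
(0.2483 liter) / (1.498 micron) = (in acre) 0.04096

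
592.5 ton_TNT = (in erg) 2.479e+19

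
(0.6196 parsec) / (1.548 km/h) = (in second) 4.446e+16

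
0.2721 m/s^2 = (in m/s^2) 0.2721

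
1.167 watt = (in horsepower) 0.001565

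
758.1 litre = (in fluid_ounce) 2.563e+04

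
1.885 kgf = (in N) 18.49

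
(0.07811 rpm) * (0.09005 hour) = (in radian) 2.652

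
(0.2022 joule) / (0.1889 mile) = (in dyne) 66.51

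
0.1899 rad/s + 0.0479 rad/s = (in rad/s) 0.2378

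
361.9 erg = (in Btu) 3.43e-08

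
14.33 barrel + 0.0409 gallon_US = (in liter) 2278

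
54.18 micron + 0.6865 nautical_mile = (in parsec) 4.12e-14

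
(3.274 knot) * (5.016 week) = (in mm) 5.11e+09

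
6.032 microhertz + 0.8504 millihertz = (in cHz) 0.08564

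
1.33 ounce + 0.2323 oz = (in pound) 0.09764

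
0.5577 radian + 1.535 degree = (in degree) 33.49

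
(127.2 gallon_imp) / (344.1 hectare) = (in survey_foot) 5.513e-07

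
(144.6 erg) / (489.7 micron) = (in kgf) 0.003011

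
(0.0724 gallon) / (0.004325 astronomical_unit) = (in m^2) 4.236e-13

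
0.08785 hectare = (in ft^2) 9456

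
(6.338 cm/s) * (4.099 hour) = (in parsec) 3.031e-14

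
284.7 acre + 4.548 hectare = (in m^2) 1.198e+06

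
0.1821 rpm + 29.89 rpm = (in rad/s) 3.149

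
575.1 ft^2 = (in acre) 0.0132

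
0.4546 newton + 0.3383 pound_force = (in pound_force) 0.4405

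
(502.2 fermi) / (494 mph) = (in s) 2.274e-15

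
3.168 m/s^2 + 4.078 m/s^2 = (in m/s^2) 7.246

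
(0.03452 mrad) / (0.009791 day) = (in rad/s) 4.081e-08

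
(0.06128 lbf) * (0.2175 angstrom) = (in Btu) 5.619e-15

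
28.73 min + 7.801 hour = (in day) 0.345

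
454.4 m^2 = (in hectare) 0.04544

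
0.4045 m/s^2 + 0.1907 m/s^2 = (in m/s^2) 0.5952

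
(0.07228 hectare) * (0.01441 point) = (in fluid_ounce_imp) 129.3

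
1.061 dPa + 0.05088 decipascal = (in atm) 1.097e-06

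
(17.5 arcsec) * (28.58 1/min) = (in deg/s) 0.002316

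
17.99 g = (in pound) 0.03966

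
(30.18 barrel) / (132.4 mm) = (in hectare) 0.003624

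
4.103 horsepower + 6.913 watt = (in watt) 3067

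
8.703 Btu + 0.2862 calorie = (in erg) 9.183e+10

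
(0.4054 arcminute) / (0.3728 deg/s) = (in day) 2.098e-07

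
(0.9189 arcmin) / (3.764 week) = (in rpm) 1.121e-09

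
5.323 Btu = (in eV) 3.505e+22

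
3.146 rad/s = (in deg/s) 180.3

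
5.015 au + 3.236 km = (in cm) 7.502e+13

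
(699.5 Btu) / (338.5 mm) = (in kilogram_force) 2.223e+05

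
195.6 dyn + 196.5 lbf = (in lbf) 196.5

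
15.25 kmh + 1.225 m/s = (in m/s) 5.461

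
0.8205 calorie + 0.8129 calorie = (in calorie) 1.633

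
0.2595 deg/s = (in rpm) 0.04325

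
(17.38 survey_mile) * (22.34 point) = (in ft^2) 2373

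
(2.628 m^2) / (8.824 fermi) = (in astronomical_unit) 1991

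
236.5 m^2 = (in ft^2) 2546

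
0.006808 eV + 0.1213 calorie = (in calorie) 0.1213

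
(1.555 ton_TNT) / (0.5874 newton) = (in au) 0.07404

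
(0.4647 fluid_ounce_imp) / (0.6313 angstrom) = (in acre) 51.68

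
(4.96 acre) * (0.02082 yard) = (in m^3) 382.1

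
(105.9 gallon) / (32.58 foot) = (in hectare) 4.037e-06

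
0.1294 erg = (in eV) 8.077e+10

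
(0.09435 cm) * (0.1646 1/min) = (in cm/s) 0.0002588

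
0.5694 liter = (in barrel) 0.003581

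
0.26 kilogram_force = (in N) 2.55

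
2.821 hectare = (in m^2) 2.821e+04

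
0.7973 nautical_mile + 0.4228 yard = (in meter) 1477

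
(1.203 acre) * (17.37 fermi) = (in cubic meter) 8.456e-11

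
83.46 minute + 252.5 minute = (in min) 336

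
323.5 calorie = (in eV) 8.448e+21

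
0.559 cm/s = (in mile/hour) 0.0125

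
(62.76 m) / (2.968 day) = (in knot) 0.0004757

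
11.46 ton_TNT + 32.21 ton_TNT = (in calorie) 4.367e+10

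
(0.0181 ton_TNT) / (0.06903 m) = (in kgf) 1.119e+08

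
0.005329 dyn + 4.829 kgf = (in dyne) 4.736e+06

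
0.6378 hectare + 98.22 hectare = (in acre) 244.3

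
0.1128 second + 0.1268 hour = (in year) 1.448e-05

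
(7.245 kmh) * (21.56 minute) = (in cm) 2.603e+05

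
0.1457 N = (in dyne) 1.457e+04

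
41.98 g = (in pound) 0.09255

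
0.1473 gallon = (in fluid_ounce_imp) 19.62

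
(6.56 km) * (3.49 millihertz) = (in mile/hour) 51.21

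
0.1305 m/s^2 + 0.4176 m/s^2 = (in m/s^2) 0.5481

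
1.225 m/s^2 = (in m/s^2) 1.225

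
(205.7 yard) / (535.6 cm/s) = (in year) 1.114e-06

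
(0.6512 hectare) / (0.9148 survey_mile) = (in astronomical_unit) 2.957e-11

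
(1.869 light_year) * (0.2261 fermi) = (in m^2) 3.998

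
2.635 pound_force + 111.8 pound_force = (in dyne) 5.09e+07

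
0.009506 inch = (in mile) 1.5e-07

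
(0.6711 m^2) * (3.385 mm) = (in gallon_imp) 0.4997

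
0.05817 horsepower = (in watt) 43.38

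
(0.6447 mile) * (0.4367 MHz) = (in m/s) 4.531e+08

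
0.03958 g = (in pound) 8.726e-05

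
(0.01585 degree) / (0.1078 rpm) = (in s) 0.02451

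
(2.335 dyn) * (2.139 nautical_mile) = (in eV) 5.773e+17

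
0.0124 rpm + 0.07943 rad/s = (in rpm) 0.7709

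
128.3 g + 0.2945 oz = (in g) 136.6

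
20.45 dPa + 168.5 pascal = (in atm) 0.001683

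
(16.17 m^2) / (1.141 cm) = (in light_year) 1.498e-13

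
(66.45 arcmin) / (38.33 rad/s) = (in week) 8.338e-10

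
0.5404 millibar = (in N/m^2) 54.04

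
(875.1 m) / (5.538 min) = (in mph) 5.891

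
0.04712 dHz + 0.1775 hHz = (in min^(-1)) 1065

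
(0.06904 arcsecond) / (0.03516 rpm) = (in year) 2.883e-12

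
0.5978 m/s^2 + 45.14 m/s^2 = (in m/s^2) 45.74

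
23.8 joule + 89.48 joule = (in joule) 113.3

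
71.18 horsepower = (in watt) 5.308e+04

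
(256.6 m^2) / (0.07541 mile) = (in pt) 5993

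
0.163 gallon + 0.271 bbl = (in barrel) 0.2749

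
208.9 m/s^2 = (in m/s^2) 208.9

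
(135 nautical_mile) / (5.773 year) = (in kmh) 0.004944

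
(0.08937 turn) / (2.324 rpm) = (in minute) 0.03846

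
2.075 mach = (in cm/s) 7.065e+04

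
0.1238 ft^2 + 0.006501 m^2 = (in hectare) 1.8e-06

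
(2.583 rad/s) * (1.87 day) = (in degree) 2.391e+07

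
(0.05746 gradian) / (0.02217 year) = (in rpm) 1.233e-08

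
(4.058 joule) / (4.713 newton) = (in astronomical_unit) 5.756e-12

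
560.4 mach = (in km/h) 6.869e+05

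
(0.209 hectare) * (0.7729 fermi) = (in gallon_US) 4.267e-10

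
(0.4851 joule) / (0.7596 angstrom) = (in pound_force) 1.436e+09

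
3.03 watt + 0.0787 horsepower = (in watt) 61.72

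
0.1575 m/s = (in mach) 0.0004626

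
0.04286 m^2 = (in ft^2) 0.4613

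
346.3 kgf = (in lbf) 763.5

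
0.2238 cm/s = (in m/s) 0.002238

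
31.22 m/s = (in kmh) 112.4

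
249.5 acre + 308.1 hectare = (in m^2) 4.091e+06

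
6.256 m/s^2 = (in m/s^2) 6.256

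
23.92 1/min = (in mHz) 398.7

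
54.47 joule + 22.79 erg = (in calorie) 13.02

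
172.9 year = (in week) 9016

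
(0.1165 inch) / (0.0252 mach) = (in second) 0.0003449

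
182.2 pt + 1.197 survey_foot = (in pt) 1216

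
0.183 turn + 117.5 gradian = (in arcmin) 1.03e+04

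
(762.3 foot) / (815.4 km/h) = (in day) 1.187e-05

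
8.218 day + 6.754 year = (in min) 3.562e+06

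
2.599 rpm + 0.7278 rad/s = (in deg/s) 57.29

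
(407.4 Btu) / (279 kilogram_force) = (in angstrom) 1.571e+12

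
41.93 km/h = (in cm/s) 1165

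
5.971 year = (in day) 2179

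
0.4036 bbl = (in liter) 64.17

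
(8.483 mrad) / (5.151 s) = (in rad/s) 0.001647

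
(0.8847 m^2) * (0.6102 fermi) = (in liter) 5.398e-13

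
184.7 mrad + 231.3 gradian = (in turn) 0.6076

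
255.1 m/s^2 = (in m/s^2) 255.1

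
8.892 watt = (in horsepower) 0.01192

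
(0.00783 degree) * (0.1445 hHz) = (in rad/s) 0.001975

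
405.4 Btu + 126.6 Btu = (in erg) 5.613e+12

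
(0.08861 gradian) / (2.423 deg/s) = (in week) 5.442e-08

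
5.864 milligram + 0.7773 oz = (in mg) 2.204e+04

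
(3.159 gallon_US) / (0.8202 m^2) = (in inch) 0.574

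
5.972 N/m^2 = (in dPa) 59.72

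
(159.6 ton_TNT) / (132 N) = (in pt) 1.434e+13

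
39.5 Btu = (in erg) 4.167e+11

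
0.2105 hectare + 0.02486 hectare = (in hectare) 0.2354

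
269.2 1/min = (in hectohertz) 0.04487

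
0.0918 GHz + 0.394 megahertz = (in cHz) 9.219e+09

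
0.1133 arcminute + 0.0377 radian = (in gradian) 2.402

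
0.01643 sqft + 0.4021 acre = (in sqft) 1.752e+04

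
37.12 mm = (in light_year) 3.924e-18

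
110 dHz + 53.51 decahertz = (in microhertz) 5.461e+08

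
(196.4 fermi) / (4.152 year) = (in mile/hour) 3.355e-21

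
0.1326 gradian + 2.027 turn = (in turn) 2.027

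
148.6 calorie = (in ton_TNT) 1.486e-07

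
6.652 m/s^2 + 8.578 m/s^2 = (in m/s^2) 15.23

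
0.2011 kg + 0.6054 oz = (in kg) 0.2183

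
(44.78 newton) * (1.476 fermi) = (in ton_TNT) 1.58e-23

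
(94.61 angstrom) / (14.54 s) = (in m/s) 6.507e-10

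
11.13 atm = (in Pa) 1.128e+06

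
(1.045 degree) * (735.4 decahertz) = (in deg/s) 7685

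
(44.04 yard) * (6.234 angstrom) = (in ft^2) 2.702e-07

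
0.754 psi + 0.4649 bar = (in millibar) 516.9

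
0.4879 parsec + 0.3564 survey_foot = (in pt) 4.268e+19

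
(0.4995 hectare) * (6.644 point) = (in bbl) 73.64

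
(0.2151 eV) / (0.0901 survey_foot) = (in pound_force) 2.821e-19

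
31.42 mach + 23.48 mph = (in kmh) 3.855e+04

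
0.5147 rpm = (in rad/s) 0.0539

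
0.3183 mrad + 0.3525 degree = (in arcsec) 1335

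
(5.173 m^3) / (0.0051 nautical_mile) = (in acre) 0.0001353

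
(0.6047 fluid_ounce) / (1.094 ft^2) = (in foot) 0.0005773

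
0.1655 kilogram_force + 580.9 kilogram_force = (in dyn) 5.698e+08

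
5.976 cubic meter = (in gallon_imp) 1315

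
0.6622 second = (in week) 1.095e-06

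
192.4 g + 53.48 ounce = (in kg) 1.709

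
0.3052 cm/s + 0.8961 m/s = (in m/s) 0.8992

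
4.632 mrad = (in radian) 0.004632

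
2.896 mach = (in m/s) 986.1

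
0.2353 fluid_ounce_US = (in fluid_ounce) 0.2353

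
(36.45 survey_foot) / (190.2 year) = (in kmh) 6.668e-09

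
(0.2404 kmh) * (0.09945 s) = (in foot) 0.02179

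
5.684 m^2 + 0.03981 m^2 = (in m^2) 5.724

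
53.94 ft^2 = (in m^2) 5.011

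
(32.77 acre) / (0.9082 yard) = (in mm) 1.597e+08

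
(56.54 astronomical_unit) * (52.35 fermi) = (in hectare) 4.428e-05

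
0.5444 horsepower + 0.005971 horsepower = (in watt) 410.4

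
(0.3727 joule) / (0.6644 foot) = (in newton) 1.84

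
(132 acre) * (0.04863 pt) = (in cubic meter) 9.164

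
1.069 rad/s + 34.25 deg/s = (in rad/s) 1.667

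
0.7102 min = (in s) 42.61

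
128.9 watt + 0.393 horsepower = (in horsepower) 0.5659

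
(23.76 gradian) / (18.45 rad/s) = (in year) 6.415e-10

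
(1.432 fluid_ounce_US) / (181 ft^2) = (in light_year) 2.662e-22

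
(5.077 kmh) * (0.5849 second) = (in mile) 0.0005126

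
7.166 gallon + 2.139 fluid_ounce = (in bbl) 0.171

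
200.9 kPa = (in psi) 29.14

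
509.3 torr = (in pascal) 6.79e+04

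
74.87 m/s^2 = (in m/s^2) 74.87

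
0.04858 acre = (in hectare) 0.01966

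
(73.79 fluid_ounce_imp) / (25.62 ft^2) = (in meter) 0.0008809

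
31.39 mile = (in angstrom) 5.052e+14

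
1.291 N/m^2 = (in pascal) 1.291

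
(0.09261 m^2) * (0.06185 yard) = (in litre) 5.238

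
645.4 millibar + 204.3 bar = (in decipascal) 2.049e+08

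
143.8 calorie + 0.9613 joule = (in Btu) 0.5712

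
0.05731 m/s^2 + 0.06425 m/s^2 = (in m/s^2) 0.1216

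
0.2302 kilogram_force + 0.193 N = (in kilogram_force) 0.2499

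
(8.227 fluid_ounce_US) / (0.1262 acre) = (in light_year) 5.036e-23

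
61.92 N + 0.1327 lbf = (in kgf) 6.374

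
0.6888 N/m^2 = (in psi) 9.99e-05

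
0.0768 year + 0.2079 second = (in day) 28.03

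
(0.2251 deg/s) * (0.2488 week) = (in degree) 3.387e+04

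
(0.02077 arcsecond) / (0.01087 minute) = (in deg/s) 8.846e-06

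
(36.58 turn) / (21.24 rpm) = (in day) 0.001196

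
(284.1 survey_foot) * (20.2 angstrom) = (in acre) 4.322e-11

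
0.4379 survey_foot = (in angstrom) 1.335e+09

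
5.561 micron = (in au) 3.717e-17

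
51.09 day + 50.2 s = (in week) 7.299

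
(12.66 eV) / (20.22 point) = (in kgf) 2.9e-17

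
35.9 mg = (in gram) 0.0359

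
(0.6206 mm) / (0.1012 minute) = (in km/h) 0.0003679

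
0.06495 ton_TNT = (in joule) 2.718e+08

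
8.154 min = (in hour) 0.1359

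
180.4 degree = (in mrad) 3149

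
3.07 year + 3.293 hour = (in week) 160.1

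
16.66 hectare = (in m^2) 1.666e+05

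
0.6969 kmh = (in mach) 0.0005685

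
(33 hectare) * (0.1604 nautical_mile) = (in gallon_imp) 2.156e+10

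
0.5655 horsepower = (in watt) 421.7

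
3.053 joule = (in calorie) 0.7297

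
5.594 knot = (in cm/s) 287.8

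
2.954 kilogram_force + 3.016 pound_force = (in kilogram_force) 4.322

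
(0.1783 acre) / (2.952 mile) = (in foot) 0.4983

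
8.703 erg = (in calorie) 2.08e-07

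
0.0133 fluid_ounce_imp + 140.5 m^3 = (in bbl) 883.7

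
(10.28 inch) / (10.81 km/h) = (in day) 1.006e-06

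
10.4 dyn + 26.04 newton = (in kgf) 2.655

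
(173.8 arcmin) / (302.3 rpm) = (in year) 5.064e-11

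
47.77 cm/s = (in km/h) 1.72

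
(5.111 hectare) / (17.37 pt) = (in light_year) 8.816e-10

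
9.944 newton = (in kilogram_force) 1.014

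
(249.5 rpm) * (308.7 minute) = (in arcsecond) 9.982e+10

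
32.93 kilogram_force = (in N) 322.9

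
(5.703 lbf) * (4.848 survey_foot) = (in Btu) 0.03553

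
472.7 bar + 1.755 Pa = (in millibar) 4.727e+05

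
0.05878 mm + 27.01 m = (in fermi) 2.701e+16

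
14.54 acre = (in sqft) 6.334e+05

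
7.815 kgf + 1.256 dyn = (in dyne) 7.664e+06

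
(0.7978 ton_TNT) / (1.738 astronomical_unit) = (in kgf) 0.001309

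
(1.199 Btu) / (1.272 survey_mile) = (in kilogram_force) 0.06301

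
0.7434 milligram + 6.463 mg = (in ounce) 0.0002542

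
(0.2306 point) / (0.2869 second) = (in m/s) 0.0002836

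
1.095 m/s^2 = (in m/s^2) 1.095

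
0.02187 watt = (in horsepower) 2.933e-05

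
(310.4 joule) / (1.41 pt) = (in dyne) 6.24e+10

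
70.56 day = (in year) 0.1933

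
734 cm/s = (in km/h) 26.42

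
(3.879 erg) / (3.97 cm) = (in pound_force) 2.197e-06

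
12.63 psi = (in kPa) 87.08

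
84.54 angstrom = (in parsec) 2.74e-25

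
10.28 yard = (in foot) 30.84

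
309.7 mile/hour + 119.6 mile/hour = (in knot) 373.1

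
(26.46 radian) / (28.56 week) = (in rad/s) 1.532e-06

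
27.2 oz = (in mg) 7.711e+05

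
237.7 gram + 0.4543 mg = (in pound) 0.524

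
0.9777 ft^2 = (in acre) 2.244e-05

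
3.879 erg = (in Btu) 3.677e-10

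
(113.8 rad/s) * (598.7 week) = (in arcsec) 8.499e+15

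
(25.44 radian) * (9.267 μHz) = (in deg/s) 0.01351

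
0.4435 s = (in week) 7.333e-07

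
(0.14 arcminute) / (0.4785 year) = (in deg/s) 1.546e-10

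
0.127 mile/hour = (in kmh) 0.2044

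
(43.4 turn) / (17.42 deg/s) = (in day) 0.01038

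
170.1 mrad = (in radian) 0.1701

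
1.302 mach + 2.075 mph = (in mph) 993.8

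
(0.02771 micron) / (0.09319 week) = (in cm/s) 4.916e-11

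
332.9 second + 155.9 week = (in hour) 2.619e+04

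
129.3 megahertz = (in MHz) 129.3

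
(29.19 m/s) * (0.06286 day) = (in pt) 4.494e+08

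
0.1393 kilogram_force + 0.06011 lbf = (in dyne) 1.633e+05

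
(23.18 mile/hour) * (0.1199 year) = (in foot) 1.285e+08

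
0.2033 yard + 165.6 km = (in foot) 5.433e+05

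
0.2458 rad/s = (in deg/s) 14.08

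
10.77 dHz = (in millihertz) 1077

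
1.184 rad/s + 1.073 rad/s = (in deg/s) 129.3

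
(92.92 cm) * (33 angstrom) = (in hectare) 3.066e-13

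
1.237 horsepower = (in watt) 922.4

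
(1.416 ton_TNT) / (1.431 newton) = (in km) 4.14e+06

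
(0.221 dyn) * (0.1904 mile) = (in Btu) 6.418e-07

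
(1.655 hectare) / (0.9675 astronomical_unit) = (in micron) 0.1143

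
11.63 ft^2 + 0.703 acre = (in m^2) 2846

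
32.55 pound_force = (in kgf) 14.76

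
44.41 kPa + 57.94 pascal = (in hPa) 444.7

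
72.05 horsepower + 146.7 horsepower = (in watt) 1.631e+05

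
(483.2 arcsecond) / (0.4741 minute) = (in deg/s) 0.004718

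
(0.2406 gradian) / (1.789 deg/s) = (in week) 2.001e-07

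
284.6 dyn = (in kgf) 0.0002902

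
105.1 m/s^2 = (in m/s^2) 105.1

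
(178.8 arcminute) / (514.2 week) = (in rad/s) 1.672e-10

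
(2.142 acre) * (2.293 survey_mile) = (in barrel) 2.012e+08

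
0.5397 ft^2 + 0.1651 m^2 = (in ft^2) 2.317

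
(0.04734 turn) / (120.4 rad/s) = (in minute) 4.117e-05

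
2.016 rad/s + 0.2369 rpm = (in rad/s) 2.041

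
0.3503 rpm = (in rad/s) 0.03668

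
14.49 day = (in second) 1.252e+06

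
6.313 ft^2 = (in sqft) 6.313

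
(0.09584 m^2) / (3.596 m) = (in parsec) 8.637e-19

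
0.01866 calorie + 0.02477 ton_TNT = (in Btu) 9.823e+04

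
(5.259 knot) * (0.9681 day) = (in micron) 2.263e+11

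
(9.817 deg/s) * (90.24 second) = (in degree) 885.9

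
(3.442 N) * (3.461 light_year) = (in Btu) 1.068e+14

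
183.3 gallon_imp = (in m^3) 0.8333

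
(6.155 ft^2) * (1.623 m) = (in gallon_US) 245.2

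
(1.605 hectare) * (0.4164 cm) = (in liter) 6.683e+04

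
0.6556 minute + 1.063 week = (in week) 1.063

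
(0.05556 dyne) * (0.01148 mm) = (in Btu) 6.045e-15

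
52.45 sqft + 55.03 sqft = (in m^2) 9.985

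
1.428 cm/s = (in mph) 0.03194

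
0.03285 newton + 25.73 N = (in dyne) 2.576e+06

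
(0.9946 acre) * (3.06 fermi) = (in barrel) 7.747e-11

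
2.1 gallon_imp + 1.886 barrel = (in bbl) 1.946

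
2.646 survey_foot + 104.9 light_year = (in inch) 3.907e+19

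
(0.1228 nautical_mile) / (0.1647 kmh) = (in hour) 1.381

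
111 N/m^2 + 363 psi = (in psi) 363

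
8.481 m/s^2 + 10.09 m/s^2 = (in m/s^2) 18.57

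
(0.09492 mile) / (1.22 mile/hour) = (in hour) 0.0778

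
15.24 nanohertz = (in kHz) 1.524e-11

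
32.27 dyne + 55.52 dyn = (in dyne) 87.79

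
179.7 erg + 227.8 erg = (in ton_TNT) 9.739e-15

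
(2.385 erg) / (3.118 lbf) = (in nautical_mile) 9.285e-12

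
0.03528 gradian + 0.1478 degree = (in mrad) 3.134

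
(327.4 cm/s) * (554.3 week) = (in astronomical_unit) 0.007337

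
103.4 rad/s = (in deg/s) 5924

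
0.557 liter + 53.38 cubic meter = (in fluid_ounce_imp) 1.879e+06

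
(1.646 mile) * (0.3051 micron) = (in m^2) 0.0008082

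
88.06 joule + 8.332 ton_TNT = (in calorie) 8.332e+09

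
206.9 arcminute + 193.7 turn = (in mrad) 1.217e+06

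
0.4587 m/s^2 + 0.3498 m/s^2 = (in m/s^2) 0.8085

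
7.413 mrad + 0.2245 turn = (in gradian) 90.27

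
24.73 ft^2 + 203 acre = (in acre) 203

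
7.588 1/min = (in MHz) 1.265e-07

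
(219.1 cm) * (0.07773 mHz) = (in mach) 5.002e-07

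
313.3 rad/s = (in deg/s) 1.795e+04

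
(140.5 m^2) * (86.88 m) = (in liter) 1.221e+07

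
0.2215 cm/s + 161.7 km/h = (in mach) 0.1319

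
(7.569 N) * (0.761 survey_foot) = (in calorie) 0.4196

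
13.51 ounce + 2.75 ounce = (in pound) 1.016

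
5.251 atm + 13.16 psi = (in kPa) 622.8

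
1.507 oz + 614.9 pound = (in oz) 9840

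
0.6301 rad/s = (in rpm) 6.017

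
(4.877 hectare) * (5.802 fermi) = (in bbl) 1.78e-09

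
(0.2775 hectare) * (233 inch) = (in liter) 1.642e+07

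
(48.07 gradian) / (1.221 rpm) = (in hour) 0.00164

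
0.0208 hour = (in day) 0.0008667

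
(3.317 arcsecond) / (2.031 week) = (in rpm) 1.25e-10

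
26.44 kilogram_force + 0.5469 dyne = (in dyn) 2.593e+07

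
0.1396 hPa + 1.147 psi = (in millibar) 79.22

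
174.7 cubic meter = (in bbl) 1099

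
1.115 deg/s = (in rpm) 0.1858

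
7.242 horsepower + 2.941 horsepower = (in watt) 7593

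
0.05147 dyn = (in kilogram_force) 5.248e-08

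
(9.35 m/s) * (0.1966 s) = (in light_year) 1.943e-16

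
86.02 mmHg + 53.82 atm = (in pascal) 5.465e+06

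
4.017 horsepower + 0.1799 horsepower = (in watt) 3130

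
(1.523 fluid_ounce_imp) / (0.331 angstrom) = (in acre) 323.1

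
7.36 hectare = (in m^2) 7.36e+04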